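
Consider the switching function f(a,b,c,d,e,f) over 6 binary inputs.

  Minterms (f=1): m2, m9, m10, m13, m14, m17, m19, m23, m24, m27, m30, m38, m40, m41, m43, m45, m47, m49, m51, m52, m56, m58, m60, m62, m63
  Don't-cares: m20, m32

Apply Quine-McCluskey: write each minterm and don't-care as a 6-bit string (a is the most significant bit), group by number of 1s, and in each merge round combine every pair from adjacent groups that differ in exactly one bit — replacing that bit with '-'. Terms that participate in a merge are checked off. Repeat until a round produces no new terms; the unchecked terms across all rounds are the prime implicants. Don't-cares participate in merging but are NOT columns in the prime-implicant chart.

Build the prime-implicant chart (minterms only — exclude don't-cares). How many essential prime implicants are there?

[col 0] 000010*, 001001*, 001010*, 001101*, 001110*, 010001*, 010011*, 010100*, 010111*, 011000*, 011011*, 011110*, 100000*, 100110, 101000*, 101001*, 101011*, 101101*, 101111*, 110001*, 110011*, 110100*, 111000*, 111010*, 111100*, 111110*, 111111*
[col 1] -01001*, -01101*, -10001*, -10011*, -10100, -11000, -11110, 0-1110, 00-010, 001-01*, 001-10, 01-011, 010-11, 0100-1*, 1-1000, 1-1111, 10-000, 101-01*, 101-11*, 1010-1*, 10100-, 1011-1*, 11-100, 1100-1*, 111-00*, 111-10*, 1110-0*, 1111-0*, 11111-
[col 2] -01-01, -100-1, 101--1, 111--0
Prime implicants: -01-01, -100-1, -10100, -11000, -11110, 0-1110, 00-010, 001-10, 01-011, 010-11, 1-1000, 1-1111, 10-000, 100110, 101--1, 10100-, 11-100, 111--0, 11111-
PI chart (minterm → PIs covering it):
  2 | 00-010  (sole → essential)
  9 | -01-01  (sole → essential)
  10 | 00-010,001-10
  13 | -01-01  (sole → essential)
  14 | 0-1110,001-10
  17 | -100-1  (sole → essential)
  19 | -100-1,01-011,010-11
  23 | 010-11  (sole → essential)
  24 | -11000  (sole → essential)
  27 | 01-011  (sole → essential)
  30 | -11110,0-1110
  38 | 100110  (sole → essential)
  40 | 1-1000,10-000,10100-
  41 | -01-01,101--1,10100-
  43 | 101--1  (sole → essential)
  45 | -01-01,101--1
  47 | 1-1111,101--1
  49 | -100-1  (sole → essential)
  51 | -100-1  (sole → essential)
  52 | -10100,11-100
  56 | -11000,1-1000,111--0
  58 | 111--0  (sole → essential)
  60 | 11-100,111--0
  62 | -11110,111--0,11111-
  63 | 1-1111,11111-
Essential prime implicants: -01-01, -100-1, -11000, 00-010, 01-011, 010-11, 100110, 101--1, 111--0

9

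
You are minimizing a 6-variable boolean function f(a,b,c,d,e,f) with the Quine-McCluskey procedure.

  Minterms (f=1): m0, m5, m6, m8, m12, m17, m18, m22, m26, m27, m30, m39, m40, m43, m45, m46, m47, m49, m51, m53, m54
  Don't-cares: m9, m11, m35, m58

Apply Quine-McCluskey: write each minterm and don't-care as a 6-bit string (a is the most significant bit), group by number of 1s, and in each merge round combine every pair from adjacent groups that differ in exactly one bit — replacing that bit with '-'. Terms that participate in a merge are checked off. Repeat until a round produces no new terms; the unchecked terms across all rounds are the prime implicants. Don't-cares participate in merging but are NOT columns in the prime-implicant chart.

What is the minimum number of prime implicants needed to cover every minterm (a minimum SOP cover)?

14

Round 0: 000000✓ 000101 000110✓ 001000✓ 001001✓ 001011✓ 001100✓ 010001✓ 010010✓ 010110✓ 011010✓ 011011✓ 011110✓ 100011✓ 100111✓ 101000✓ 101011✓ 101101✓ 101110✓ 101111✓ 110001✓ 110011✓ 110101✓ 110110✓ 111010✓
Round 1: -01000 -01011 -10001 -10110 -11010 0-0110 0-1011 00-000 001-00 0010-1 00100- 01-010✓ 01-110✓ 010-10✓ 011-10✓ 01101- 1-0011 10-011✓ 10-111✓ 100-11✓ 101-11✓ 1011-1 10111- 110-01 1100-1
Round 2: 01--10 10--11
PIs = {-01000, -01011, -10001, -10110, -11010, 0-0110, 0-1011, 00-000, 000101, 001-00, 0010-1, 00100-, 01--10, 01101-, 1-0011, 10--11, 1011-1, 10111-, 110-01, 1100-1}
Coverage chart:
  m0: 00-000 ←essential
  m5: 000101 ←essential
  m6: 0-0110 ←essential
  m8: -01000,00-000,001-00,00100-
  m12: 001-00 ←essential
  m17: -10001 ←essential
  m18: 01--10 ←essential
  m22: -10110,0-0110,01--10
  m26: -11010,01--10,01101-
  m27: 0-1011,01101-
  m30: 01--10 ←essential
  m39: 10--11 ←essential
  m40: -01000 ←essential
  m43: -01011,10--11
  m45: 1011-1 ←essential
  m46: 10111- ←essential
  m47: 10--11,1011-1,10111-
  m49: -10001,110-01,1100-1
  m51: 1-0011,1100-1
  m53: 110-01 ←essential
  m54: -10110 ←essential
Essential: -01000, -10001, -10110, 0-0110, 00-000, 000101, 001-00, 01--10, 10--11, 1011-1, 10111-, 110-01
Petrick residual → 0-1011, 1-0011
Min cover (14 terms): b'cd'e'f' + bc'd'e'f + bc'def' + a'c'def' + a'cd'ef + a'b'd'e'f' + a'b'c'de'f + a'b'ce'f' + a'bef' + ac'd'ef + ab'ef + ab'cdf + ab'cde + abc'e'f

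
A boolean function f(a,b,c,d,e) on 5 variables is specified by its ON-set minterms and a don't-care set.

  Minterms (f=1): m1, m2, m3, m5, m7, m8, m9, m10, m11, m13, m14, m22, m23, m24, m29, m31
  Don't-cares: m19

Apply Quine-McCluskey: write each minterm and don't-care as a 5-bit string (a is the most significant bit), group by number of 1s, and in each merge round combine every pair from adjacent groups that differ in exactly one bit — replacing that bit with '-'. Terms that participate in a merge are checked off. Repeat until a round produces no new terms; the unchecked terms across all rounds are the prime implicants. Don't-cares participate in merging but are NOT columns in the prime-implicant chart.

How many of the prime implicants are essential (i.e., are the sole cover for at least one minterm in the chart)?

4

Round 0: 00001✓ 00010✓ 00011✓ 00101✓ 00111✓ 01000✓ 01001✓ 01010✓ 01011✓ 01101✓ 01110✓ 10011✓ 10110✓ 10111✓ 11000✓ 11101✓ 11111✓
Round 1: -0011✓ -0111✓ -1000 -1101 0-001✓ 0-010✓ 0-011✓ 0-101✓ 00-01✓ 00-11✓ 000-1✓ 0001-✓ 001-1✓ 01-01✓ 01-10 010-0✓ 010-1✓ 0100-✓ 0101-✓ 1-111 10-11✓ 1011- 111-1
Round 2: -0-11 0--01 0-0-1 0-01- 00--1 010--
PIs = {-0-11, -1000, -1101, 0--01, 0-0-1, 0-01-, 00--1, 01-10, 010--, 1-111, 1011-, 111-1}
Coverage chart:
  m1: 0--01,0-0-1,00--1
  m2: 0-01- ←essential
  m3: -0-11,0-0-1,0-01-,00--1
  m5: 0--01,00--1
  m7: -0-11,00--1
  m8: -1000,010--
  m9: 0--01,0-0-1,010--
  m10: 0-01-,01-10,010--
  m11: 0-0-1,0-01-,010--
  m13: -1101,0--01
  m14: 01-10 ←essential
  m22: 1011- ←essential
  m23: -0-11,1-111,1011-
  m24: -1000 ←essential
  m29: -1101,111-1
  m31: 1-111,111-1
Essential: -1000, 0-01-, 01-10, 1011-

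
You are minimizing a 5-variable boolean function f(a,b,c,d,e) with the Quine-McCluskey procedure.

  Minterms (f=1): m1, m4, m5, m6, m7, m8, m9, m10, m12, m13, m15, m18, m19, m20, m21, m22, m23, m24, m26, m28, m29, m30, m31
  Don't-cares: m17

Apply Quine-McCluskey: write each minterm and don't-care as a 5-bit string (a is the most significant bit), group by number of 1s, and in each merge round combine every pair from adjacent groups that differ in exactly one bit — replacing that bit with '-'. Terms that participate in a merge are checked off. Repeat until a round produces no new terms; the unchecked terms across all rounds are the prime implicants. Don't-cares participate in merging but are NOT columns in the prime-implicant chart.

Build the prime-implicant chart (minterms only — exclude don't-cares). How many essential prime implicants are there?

3

[col 0] 00001*, 00100*, 00101*, 00110*, 00111*, 01000*, 01001*, 01010*, 01100*, 01101*, 01111*, 10001*, 10010*, 10011*, 10100*, 10101*, 10110*, 10111*, 11000*, 11010*, 11100*, 11101*, 11110*, 11111*
[col 1] -0001*, -0100*, -0101*, -0110*, -0111*, -1000*, -1010*, -1100*, -1101*, -1111*, 0-001*, 0-100*, 0-101*, 0-111*, 00-01*, 001-0*, 001-1*, 0010-*, 0011-*, 01-00*, 01-01*, 010-0*, 0100-*, 011-1*, 0110-*, 1-010*, 1-100*, 1-101*, 1-110*, 1-111*, 10-01*, 10-10*, 10-11*, 100-1*, 1001-*, 101-0*, 101-1*, 1010-*, 1011-*, 11-00*, 11-10*, 110-0*, 111-0*, 111-1*, 1110-*, 1111-*
[col 2] --100*, --101*, --111*, -0-01, -01-0*, -01-1*, -010-*, -011-*, -1-00, -10-0, -11-1*, -110-*, 0--01, 0-1-1*, 0-10-*, 001--*, 01-0-, 1--10, 1-1-0*, 1-1-1*, 1-10-*, 1-11-*, 10--1, 10-1-, 101--*, 11--0, 111--*
[col 3] --1-1, --10-, -01--, 1-1--
Prime implicants: --1-1, --10-, -0-01, -01--, -1-00, -10-0, 0--01, 01-0-, 1--10, 1-1--, 10--1, 10-1-, 11--0
PI chart (minterm → PIs covering it):
  1 | -0-01,0--01
  4 | --10-,-01--
  5 | --1-1,--10-,-0-01,-01--,0--01
  6 | -01--  (sole → essential)
  7 | --1-1,-01--
  8 | -1-00,-10-0,01-0-
  9 | 0--01,01-0-
  10 | -10-0  (sole → essential)
  12 | --10-,-1-00,01-0-
  13 | --1-1,--10-,0--01,01-0-
  15 | --1-1  (sole → essential)
  18 | 1--10,10-1-
  19 | 10--1,10-1-
  20 | --10-,-01--,1-1--
  21 | --1-1,--10-,-0-01,-01--,1-1--,10--1
  22 | -01--,1--10,1-1--,10-1-
  23 | --1-1,-01--,1-1--,10--1,10-1-
  24 | -1-00,-10-0,11--0
  26 | -10-0,1--10,11--0
  28 | --10-,-1-00,1-1--,11--0
  29 | --1-1,--10-,1-1--
  30 | 1--10,1-1--,11--0
  31 | --1-1,1-1--
Essential prime implicants: --1-1, -01--, -10-0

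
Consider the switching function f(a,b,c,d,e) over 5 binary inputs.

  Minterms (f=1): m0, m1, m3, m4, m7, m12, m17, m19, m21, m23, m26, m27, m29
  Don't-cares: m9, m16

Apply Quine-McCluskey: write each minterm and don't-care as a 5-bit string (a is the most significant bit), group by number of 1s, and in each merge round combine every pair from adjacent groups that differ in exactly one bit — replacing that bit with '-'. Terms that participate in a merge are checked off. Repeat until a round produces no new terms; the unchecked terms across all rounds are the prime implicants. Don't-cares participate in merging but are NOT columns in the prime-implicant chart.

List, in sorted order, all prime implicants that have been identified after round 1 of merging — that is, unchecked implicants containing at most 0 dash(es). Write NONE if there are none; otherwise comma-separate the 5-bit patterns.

NONE

[col 0] 00000*, 00001*, 00011*, 00100*, 00111*, 01001*, 01100*, 10000*, 10001*, 10011*, 10101*, 10111*, 11010*, 11011*, 11101*
[col 1] -0000*, -0001*, -0011*, -0111*, 0-001, 0-100, 00-00, 00-11*, 000-1*, 0000-*, 1-011, 1-101, 10-01*, 10-11*, 100-1*, 1000-*, 101-1*, 1101-
[col 2] -0-11, -00-1, -000-, 10--1
Prime implicants: -0-11, -00-1, -000-, 0-001, 0-100, 00-00, 1-011, 1-101, 10--1, 1101-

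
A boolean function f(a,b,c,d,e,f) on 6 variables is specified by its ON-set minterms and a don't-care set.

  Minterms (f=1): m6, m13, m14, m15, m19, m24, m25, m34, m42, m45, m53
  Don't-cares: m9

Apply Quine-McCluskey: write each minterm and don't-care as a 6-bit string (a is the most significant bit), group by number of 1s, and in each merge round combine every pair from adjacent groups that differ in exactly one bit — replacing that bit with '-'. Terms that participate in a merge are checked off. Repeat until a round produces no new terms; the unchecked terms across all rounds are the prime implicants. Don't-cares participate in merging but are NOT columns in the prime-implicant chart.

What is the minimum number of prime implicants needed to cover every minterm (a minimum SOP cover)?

7

Round 0: 000110✓ 001001✓ 001101✓ 001110✓ 001111✓ 010011 011000✓ 011001✓ 100010✓ 101010✓ 101101✓ 110101
Round 1: -01101 0-1001 00-110 001-01 0011-1 00111- 01100- 10-010
PIs = {-01101, 0-1001, 00-110, 001-01, 0011-1, 00111-, 010011, 01100-, 10-010, 110101}
Coverage chart:
  m6: 00-110 ←essential
  m13: -01101,001-01,0011-1
  m14: 00-110,00111-
  m15: 0011-1,00111-
  m19: 010011 ←essential
  m24: 01100- ←essential
  m25: 0-1001,01100-
  m34: 10-010 ←essential
  m42: 10-010 ←essential
  m45: -01101 ←essential
  m53: 110101 ←essential
Essential: -01101, 00-110, 010011, 01100-, 10-010, 110101
Petrick residual → 0011-1
Min cover (7 terms): b'cde'f + a'b'def' + a'b'cdf + a'bc'd'ef + a'bcd'e' + ab'd'ef' + abc'de'f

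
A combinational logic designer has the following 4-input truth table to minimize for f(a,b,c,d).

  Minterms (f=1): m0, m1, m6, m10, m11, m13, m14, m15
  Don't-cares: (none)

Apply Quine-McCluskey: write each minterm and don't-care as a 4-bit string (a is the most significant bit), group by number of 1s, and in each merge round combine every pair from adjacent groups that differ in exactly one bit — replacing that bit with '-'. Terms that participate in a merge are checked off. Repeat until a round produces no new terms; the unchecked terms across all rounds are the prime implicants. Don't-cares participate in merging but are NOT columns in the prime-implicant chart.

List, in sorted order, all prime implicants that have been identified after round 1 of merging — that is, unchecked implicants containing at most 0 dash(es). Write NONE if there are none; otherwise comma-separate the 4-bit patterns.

Round 0: 0000✓ 0001✓ 0110✓ 1010✓ 1011✓ 1101✓ 1110✓ 1111✓
Round 1: -110 000- 1-10✓ 1-11✓ 101-✓ 11-1 111-✓
Round 2: 1-1-
PIs = {-110, 000-, 1-1-, 11-1}

NONE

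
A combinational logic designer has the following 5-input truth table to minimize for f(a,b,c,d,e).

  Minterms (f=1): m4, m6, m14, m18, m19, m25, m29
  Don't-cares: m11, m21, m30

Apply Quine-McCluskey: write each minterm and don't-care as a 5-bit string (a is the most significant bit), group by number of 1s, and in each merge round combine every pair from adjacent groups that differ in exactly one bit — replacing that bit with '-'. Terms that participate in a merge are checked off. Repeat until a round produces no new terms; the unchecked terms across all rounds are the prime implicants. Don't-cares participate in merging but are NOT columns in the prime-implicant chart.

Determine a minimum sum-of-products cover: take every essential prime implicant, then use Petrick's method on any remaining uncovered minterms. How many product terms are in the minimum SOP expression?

Round 0: 00100✓ 00110✓ 01011 01110✓ 10010✓ 10011✓ 10101✓ 11001✓ 11101✓ 11110✓
Round 1: -1110 0-110 001-0 1-101 1001- 11-01
PIs = {-1110, 0-110, 001-0, 01011, 1-101, 1001-, 11-01}
Coverage chart:
  m4: 001-0 ←essential
  m6: 0-110,001-0
  m14: -1110,0-110
  m18: 1001- ←essential
  m19: 1001- ←essential
  m25: 11-01 ←essential
  m29: 1-101,11-01
Essential: 001-0, 1001-, 11-01
Petrick residual → -1110
Min cover (4 terms): bcde' + a'b'ce' + ab'c'd + abd'e

4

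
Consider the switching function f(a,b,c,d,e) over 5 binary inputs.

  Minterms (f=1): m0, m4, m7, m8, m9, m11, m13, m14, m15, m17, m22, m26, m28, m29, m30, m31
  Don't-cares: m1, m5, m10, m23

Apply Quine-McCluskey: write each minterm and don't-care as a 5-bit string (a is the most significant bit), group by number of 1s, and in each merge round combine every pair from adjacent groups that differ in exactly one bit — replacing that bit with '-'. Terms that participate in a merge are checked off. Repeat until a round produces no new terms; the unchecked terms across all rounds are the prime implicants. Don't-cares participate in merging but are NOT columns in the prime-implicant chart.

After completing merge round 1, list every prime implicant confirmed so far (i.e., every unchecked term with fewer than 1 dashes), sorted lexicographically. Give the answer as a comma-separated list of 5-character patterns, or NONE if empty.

Round 0: 00000✓ 00001✓ 00100✓ 00101✓ 00111✓ 01000✓ 01001✓ 01010✓ 01011✓ 01101✓ 01110✓ 01111✓ 10001✓ 10110✓ 10111✓ 11010✓ 11100✓ 11101✓ 11110✓ 11111✓
Round 1: -0001 -0111✓ -1010✓ -1101✓ -1110✓ -1111✓ 0-000✓ 0-001✓ 0-101✓ 0-111✓ 00-00✓ 00-01✓ 0000-✓ 001-1✓ 0010-✓ 01-01✓ 01-10✓ 01-11✓ 010-0✓ 010-1✓ 0100-✓ 0101-✓ 011-1✓ 0111-✓ 1-110✓ 1-111✓ 1011-✓ 11-10✓ 111-0✓ 111-1✓ 1110-✓ 1111-✓
Round 2: --111 -1-10 -11-1 -111- 0--01 0-00- 0-1-1 00-0- 01--1 01-1- 010-- 1-11- 111--
PIs = {--111, -0001, -1-10, -11-1, -111-, 0--01, 0-00-, 0-1-1, 00-0-, 01--1, 01-1-, 010--, 1-11-, 111--}

NONE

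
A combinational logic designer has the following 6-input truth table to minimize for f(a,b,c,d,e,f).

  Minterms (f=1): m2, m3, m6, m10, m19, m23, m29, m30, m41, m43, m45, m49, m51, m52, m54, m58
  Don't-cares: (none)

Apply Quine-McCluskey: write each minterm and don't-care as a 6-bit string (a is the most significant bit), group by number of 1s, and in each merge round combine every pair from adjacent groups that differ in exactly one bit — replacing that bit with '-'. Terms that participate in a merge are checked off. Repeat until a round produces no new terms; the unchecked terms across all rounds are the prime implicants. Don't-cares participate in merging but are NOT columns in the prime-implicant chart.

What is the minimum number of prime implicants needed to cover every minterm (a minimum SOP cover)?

Round 0: 000010✓ 000011✓ 000110✓ 001010✓ 010011✓ 010111✓ 011101 011110 101001✓ 101011✓ 101101✓ 110001✓ 110011✓ 110100✓ 110110✓ 111010
Round 1: -10011 0-0011 00-010 000-10 00001- 010-11 101-01 1010-1 1100-1 1101-0
PIs = {-10011, 0-0011, 00-010, 000-10, 00001-, 010-11, 011101, 011110, 101-01, 1010-1, 1100-1, 1101-0, 111010}
Coverage chart:
  m2: 00-010,000-10,00001-
  m3: 0-0011,00001-
  m6: 000-10 ←essential
  m10: 00-010 ←essential
  m19: -10011,0-0011,010-11
  m23: 010-11 ←essential
  m29: 011101 ←essential
  m30: 011110 ←essential
  m41: 101-01,1010-1
  m43: 1010-1 ←essential
  m45: 101-01 ←essential
  m49: 1100-1 ←essential
  m51: -10011,1100-1
  m52: 1101-0 ←essential
  m54: 1101-0 ←essential
  m58: 111010 ←essential
Essential: 00-010, 000-10, 010-11, 011101, 011110, 101-01, 1010-1, 1100-1, 1101-0, 111010
Petrick residual → 0-0011
Min cover (11 terms): a'c'd'ef + a'b'd'ef' + a'b'c'ef' + a'bc'ef + a'bcde'f + a'bcdef' + ab'ce'f + ab'cd'f + abc'd'f + abc'df' + abcd'ef'

11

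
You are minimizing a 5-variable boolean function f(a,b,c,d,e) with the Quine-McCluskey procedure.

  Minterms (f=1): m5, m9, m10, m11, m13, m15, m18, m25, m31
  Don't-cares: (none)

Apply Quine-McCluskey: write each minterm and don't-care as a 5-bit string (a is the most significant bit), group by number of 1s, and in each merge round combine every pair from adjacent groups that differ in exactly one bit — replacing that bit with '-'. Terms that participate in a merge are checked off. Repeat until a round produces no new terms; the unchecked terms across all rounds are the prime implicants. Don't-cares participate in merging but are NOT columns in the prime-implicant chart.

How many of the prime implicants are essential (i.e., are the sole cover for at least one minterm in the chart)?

Round 0: 00101✓ 01001✓ 01010✓ 01011✓ 01101✓ 01111✓ 10010 11001✓ 11111✓
Round 1: -1001 -1111 0-101 01-01✓ 01-11✓ 010-1✓ 0101- 011-1✓
Round 2: 01--1
PIs = {-1001, -1111, 0-101, 01--1, 0101-, 10010}
Coverage chart:
  m5: 0-101 ←essential
  m9: -1001,01--1
  m10: 0101- ←essential
  m11: 01--1,0101-
  m13: 0-101,01--1
  m15: -1111,01--1
  m18: 10010 ←essential
  m25: -1001 ←essential
  m31: -1111 ←essential
Essential: -1001, -1111, 0-101, 0101-, 10010

5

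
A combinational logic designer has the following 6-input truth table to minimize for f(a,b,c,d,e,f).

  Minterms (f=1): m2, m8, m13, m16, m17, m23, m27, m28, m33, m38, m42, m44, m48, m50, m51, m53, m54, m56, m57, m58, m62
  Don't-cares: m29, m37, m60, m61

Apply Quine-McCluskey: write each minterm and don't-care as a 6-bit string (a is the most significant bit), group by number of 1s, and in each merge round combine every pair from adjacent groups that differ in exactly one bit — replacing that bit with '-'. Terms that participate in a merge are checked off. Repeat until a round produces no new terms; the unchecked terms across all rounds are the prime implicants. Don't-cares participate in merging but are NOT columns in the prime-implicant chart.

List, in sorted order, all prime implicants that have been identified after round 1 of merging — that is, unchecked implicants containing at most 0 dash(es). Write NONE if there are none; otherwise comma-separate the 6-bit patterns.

Round 0: 000010 001000 001101✓ 010000✓ 010001✓ 010111 011011 011100✓ 011101✓ 100001✓ 100101✓ 100110✓ 101010✓ 101100✓ 110000✓ 110010✓ 110011✓ 110101✓ 110110✓ 111000✓ 111001✓ 111010✓ 111100✓ 111101✓ 111110✓
Round 1: -10000 -11100✓ -11101✓ 0-1101 01000- 01110-✓ 1-0101 1-0110 1-1010 1-1100 100-01 11-000✓ 11-010✓ 11-101 11-110✓ 110-10✓ 1100-0✓ 11001- 111-00✓ 111-01✓ 111-10✓ 1110-0✓ 11100-✓ 1111-0✓ 11110-✓
Round 2: -1110- 11--10 11-0-0 111--0 111-0-
PIs = {-10000, -1110-, 0-1101, 000010, 001000, 01000-, 010111, 011011, 1-0101, 1-0110, 1-1010, 1-1100, 100-01, 11--10, 11-0-0, 11-101, 11001-, 111--0, 111-0-}

000010, 001000, 010111, 011011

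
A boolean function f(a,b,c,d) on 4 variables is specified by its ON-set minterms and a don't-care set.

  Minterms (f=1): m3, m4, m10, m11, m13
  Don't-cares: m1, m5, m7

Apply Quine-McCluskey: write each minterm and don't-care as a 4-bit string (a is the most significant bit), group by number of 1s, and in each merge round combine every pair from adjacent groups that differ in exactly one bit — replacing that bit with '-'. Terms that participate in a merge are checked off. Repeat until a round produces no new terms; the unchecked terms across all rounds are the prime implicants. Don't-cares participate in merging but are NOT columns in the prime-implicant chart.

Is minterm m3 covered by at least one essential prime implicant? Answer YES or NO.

NO

Round 0: 0001✓ 0011✓ 0100✓ 0101✓ 0111✓ 1010✓ 1011✓ 1101✓
Round 1: -011 -101 0-01✓ 0-11✓ 00-1✓ 01-1✓ 010- 101-
Round 2: 0--1
PIs = {-011, -101, 0--1, 010-, 101-}
Coverage chart:
  m3: -011,0--1
  m4: 010- ←essential
  m10: 101- ←essential
  m11: -011,101-
  m13: -101 ←essential
Essential: -101, 010-, 101-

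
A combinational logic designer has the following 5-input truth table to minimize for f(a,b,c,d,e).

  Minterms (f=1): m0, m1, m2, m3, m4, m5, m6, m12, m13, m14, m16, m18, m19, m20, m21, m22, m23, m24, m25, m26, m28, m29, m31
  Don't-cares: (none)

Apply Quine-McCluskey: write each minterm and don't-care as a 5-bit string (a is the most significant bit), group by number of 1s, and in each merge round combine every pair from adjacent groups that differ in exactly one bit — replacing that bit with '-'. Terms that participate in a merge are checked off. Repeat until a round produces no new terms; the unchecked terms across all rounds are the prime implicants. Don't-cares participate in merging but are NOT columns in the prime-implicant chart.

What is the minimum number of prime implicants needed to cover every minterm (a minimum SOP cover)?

[col 0] 00000*, 00001*, 00010*, 00011*, 00100*, 00101*, 00110*, 01100*, 01101*, 01110*, 10000*, 10010*, 10011*, 10100*, 10101*, 10110*, 10111*, 11000*, 11001*, 11010*, 11100*, 11101*, 11111*
[col 1] -0000*, -0010*, -0011*, -0100*, -0101*, -0110*, -1100*, -1101*, 0-100*, 0-101*, 0-110*, 00-00*, 00-01*, 00-10*, 000-0*, 000-1*, 0000-*, 0001-*, 001-0*, 0010-*, 011-0*, 0110-*, 1-000*, 1-010*, 1-100*, 1-101*, 1-111*, 10-00*, 10-10*, 10-11*, 100-0*, 1001-*, 101-0*, 101-1*, 1010-*, 1011-*, 11-00*, 11-01*, 110-0*, 1100-*, 111-1*, 1110-*
[col 2] --100*, --101*, -0-00*, -0-10*, -00-0*, -001-, -01-0*, -010-*, -110-*, 0-1-0, 0-10-*, 00--0*, 00-0-, 000--, 1--00, 1-0-0, 1-1-1, 1-10-*, 10--0*, 10-1-, 101--, 11-0-
[col 3] --10-, -0--0
Prime implicants: --10-, -0--0, -001-, 0-1-0, 00-0-, 000--, 1--00, 1-0-0, 1-1-1, 10-1-, 101--, 11-0-
PI chart (minterm → PIs covering it):
  0 | -0--0,00-0-,000--
  1 | 00-0-,000--
  2 | -0--0,-001-,000--
  3 | -001-,000--
  4 | --10-,-0--0,0-1-0,00-0-
  5 | --10-,00-0-
  6 | -0--0,0-1-0
  12 | --10-,0-1-0
  13 | --10-  (sole → essential)
  14 | 0-1-0  (sole → essential)
  16 | -0--0,1--00,1-0-0
  18 | -0--0,-001-,1-0-0,10-1-
  19 | -001-,10-1-
  20 | --10-,-0--0,1--00,101--
  21 | --10-,1-1-1,101--
  22 | -0--0,10-1-,101--
  23 | 1-1-1,10-1-,101--
  24 | 1--00,1-0-0,11-0-
  25 | 11-0-  (sole → essential)
  26 | 1-0-0  (sole → essential)
  28 | --10-,1--00,11-0-
  29 | --10-,1-1-1,11-0-
  31 | 1-1-1  (sole → essential)
Essential prime implicants: --10-, 0-1-0, 1-0-0, 1-1-1, 11-0-
Petrick residual → 000--, 10-1-
Minimum SOP uses 7 PIs: cd' + a'ce' + a'b'c' + ac'e' + ace + ab'd + abd'

7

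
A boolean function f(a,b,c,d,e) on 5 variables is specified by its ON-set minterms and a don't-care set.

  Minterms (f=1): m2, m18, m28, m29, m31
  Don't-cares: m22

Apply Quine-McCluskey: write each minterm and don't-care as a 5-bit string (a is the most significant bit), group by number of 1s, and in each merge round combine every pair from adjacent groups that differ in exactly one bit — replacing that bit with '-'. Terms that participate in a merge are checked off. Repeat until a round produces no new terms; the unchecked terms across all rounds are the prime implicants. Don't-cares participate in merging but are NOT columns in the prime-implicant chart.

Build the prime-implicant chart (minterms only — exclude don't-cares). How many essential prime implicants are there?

3

Round 0: 00010✓ 10010✓ 10110✓ 11100✓ 11101✓ 11111✓
Round 1: -0010 10-10 111-1 1110-
PIs = {-0010, 10-10, 111-1, 1110-}
Coverage chart:
  m2: -0010 ←essential
  m18: -0010,10-10
  m28: 1110- ←essential
  m29: 111-1,1110-
  m31: 111-1 ←essential
Essential: -0010, 111-1, 1110-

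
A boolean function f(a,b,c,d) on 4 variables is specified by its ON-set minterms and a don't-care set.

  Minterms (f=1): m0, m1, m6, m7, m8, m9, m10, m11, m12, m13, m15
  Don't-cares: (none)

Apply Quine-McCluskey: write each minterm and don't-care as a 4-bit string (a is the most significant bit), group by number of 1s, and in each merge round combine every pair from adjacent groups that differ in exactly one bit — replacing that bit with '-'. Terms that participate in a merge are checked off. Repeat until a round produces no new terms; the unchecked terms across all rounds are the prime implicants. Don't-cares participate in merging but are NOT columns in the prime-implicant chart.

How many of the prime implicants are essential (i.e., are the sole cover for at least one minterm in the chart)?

4

size-2^0 implicants → 0000(✓)  0001(✓)  0110(✓)  0111(✓)  1000(✓)  1001(✓)  1010(✓)  1011(✓)  1100(✓)  1101(✓)  1111(✓)
size-2^1 implicants → -000(✓)  -001(✓)  -111  000-(✓)  011-  1-00(✓)  1-01(✓)  1-11(✓)  10-0(✓)  10-1(✓)  100-(✓)  101-(✓)  11-1(✓)  110-(✓)
size-2^2 implicants → -00-  1--1  1-0-  10--
Unchecked terms (primes): -00-, -111, 011-, 1--1, 1-0-, 10--
Minterm coverage:
  m0 ⊆ -00- [E]
  m1 ⊆ -00- [E]
  m6 ⊆ 011- [E]
  m7 ⊆ -111,011-
  m8 ⊆ -00-,1-0-,10--
  m9 ⊆ -00-,1--1,1-0-,10--
  m10 ⊆ 10-- [E]
  m11 ⊆ 1--1,10--
  m12 ⊆ 1-0- [E]
  m13 ⊆ 1--1,1-0-
  m15 ⊆ -111,1--1
E = {-00-, 011-, 1-0-, 10--}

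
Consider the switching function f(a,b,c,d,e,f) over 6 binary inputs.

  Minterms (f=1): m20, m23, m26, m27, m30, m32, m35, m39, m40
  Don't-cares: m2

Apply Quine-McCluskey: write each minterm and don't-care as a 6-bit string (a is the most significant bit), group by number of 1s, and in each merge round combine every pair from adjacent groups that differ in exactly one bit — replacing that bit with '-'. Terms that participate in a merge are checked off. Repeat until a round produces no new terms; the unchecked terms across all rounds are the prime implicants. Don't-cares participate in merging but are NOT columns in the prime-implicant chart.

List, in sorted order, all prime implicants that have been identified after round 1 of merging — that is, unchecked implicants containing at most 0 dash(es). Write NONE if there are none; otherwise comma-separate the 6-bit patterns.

000010, 010100, 010111

Round 0: 000010 010100 010111 011010✓ 011011✓ 011110✓ 100000✓ 100011✓ 100111✓ 101000✓
Round 1: 011-10 01101- 10-000 100-11
PIs = {000010, 010100, 010111, 011-10, 01101-, 10-000, 100-11}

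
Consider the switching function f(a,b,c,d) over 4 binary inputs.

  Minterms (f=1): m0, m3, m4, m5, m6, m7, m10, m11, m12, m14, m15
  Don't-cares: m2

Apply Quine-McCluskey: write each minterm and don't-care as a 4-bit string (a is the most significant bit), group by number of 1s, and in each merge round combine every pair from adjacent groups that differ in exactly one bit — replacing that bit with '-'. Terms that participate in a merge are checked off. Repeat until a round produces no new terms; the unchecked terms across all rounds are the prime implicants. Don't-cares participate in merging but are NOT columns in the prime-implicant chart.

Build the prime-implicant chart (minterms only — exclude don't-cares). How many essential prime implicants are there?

4

[col 0] 0000*, 0010*, 0011*, 0100*, 0101*, 0110*, 0111*, 1010*, 1011*, 1100*, 1110*, 1111*
[col 1] -010*, -011*, -100*, -110*, -111*, 0-00*, 0-10*, 0-11*, 00-0*, 001-*, 01-0*, 01-1*, 010-*, 011-*, 1-10*, 1-11*, 101-*, 11-0*, 111-*
[col 2] --10*, --11*, -01-*, -1-0, -11-*, 0--0, 0-1-*, 01--, 1-1-*
[col 3] --1-
Prime implicants: --1-, -1-0, 0--0, 01--
PI chart (minterm → PIs covering it):
  0 | 0--0  (sole → essential)
  3 | --1-  (sole → essential)
  4 | -1-0,0--0,01--
  5 | 01--  (sole → essential)
  6 | --1-,-1-0,0--0,01--
  7 | --1-,01--
  10 | --1-  (sole → essential)
  11 | --1-  (sole → essential)
  12 | -1-0  (sole → essential)
  14 | --1-,-1-0
  15 | --1-  (sole → essential)
Essential prime implicants: --1-, -1-0, 0--0, 01--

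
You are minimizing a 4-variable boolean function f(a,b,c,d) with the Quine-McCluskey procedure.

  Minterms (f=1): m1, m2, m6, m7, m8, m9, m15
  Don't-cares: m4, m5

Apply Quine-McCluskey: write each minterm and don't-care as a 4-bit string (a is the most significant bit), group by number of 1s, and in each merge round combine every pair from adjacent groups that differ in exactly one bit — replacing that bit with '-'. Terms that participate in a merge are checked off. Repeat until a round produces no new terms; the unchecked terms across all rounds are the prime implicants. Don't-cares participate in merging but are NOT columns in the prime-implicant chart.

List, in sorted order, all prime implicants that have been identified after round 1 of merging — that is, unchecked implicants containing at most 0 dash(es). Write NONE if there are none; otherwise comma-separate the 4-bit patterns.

size-2^0 implicants → 0001(✓)  0010(✓)  0100(✓)  0101(✓)  0110(✓)  0111(✓)  1000(✓)  1001(✓)  1111(✓)
size-2^1 implicants → -001  -111  0-01  0-10  01-0(✓)  01-1(✓)  010-(✓)  011-(✓)  100-
size-2^2 implicants → 01--
Unchecked terms (primes): -001, -111, 0-01, 0-10, 01--, 100-

NONE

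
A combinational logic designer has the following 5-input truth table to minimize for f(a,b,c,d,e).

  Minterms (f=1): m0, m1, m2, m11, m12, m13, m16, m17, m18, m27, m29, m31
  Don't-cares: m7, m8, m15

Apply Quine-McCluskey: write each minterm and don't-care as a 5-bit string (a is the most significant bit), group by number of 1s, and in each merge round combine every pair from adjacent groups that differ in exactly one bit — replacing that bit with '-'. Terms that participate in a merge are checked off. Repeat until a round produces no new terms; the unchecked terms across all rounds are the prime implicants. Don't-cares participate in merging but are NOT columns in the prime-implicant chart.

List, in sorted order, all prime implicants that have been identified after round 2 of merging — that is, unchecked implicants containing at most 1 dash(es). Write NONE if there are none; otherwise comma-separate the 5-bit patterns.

0-000, 0-111, 01-00, 0110-

size-2^0 implicants → 00000(✓)  00001(✓)  00010(✓)  00111(✓)  01000(✓)  01011(✓)  01100(✓)  01101(✓)  01111(✓)  10000(✓)  10001(✓)  10010(✓)  11011(✓)  11101(✓)  11111(✓)
size-2^1 implicants → -0000(✓)  -0001(✓)  -0010(✓)  -1011(✓)  -1101(✓)  -1111(✓)  0-000  0-111  000-0(✓)  0000-(✓)  01-00  01-11(✓)  011-1(✓)  0110-  100-0(✓)  1000-(✓)  11-11(✓)  111-1(✓)
size-2^2 implicants → -00-0  -000-  -1-11  -11-1
Unchecked terms (primes): -00-0, -000-, -1-11, -11-1, 0-000, 0-111, 01-00, 0110-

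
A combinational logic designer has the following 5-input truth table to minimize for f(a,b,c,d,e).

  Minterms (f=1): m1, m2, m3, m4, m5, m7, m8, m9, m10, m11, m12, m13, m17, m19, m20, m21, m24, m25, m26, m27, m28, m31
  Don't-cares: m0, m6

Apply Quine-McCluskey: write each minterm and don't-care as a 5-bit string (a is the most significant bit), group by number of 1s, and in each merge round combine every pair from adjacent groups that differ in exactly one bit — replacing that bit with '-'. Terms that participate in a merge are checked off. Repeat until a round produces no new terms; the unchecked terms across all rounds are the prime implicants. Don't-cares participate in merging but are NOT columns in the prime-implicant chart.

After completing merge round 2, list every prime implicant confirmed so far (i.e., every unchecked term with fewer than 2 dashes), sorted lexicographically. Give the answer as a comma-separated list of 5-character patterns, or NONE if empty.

Round 0: 00000✓ 00001✓ 00010✓ 00011✓ 00100✓ 00101✓ 00110✓ 00111✓ 01000✓ 01001✓ 01010✓ 01011✓ 01100✓ 01101✓ 10001✓ 10011✓ 10100✓ 10101✓ 11000✓ 11001✓ 11010✓ 11011✓ 11100✓ 11111✓
Round 1: -0001✓ -0011✓ -0100✓ -0101✓ -1000✓ -1001✓ -1010✓ -1011✓ -1100✓ 0-000✓ 0-001✓ 0-010✓ 0-011✓ 0-100✓ 0-101✓ 00-00✓ 00-01✓ 00-10✓ 00-11✓ 000-0✓ 000-1✓ 0000-✓ 0001-✓ 001-0✓ 001-1✓ 0010-✓ 0011-✓ 01-00✓ 01-01✓ 010-0✓ 010-1✓ 0100-✓ 0101-✓ 0110-✓ 1-001✓ 1-011✓ 1-100✓ 10-01✓ 100-1✓ 1010-✓ 11-00✓ 11-11 110-0✓ 110-1✓ 1100-✓ 1101-✓
Round 2: --001✓ --011✓ --100 -0-01 -00-1✓ -010- -1-00 -10-0✓ -10-1✓ -100-✓ -101-✓ 0--00✓ 0--01✓ 0-0-0✓ 0-0-1✓ 0-00-✓ 0-01-✓ 0-10-✓ 00--0✓ 00--1✓ 00-0-✓ 00-1-✓ 000--✓ 001--✓ 01-0-✓ 010--✓ 1-0-1✓ 110--✓
Round 3: --0-1 -10-- 0--0- 0-0-- 00---
PIs = {--0-1, --100, -0-01, -010-, -1-00, -10--, 0--0-, 0-0--, 00---, 11-11}

11-11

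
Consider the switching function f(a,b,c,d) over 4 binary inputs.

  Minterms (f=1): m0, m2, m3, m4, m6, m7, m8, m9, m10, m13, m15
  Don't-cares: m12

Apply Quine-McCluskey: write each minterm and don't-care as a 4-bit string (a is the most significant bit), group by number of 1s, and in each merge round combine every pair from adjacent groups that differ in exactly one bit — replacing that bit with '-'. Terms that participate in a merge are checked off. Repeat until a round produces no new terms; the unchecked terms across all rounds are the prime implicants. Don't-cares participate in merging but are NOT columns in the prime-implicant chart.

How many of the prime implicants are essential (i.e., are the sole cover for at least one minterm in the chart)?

3

[col 0] 0000*, 0010*, 0011*, 0100*, 0110*, 0111*, 1000*, 1001*, 1010*, 1100*, 1101*, 1111*
[col 1] -000*, -010*, -100*, -111, 0-00*, 0-10*, 0-11*, 00-0*, 001-*, 01-0*, 011-*, 1-00*, 1-01*, 10-0*, 100-*, 11-1, 110-*
[col 2] --00, -0-0, 0--0, 0-1-, 1-0-
Prime implicants: --00, -0-0, -111, 0--0, 0-1-, 1-0-, 11-1
PI chart (minterm → PIs covering it):
  0 | --00,-0-0,0--0
  2 | -0-0,0--0,0-1-
  3 | 0-1-  (sole → essential)
  4 | --00,0--0
  6 | 0--0,0-1-
  7 | -111,0-1-
  8 | --00,-0-0,1-0-
  9 | 1-0-  (sole → essential)
  10 | -0-0  (sole → essential)
  13 | 1-0-,11-1
  15 | -111,11-1
Essential prime implicants: -0-0, 0-1-, 1-0-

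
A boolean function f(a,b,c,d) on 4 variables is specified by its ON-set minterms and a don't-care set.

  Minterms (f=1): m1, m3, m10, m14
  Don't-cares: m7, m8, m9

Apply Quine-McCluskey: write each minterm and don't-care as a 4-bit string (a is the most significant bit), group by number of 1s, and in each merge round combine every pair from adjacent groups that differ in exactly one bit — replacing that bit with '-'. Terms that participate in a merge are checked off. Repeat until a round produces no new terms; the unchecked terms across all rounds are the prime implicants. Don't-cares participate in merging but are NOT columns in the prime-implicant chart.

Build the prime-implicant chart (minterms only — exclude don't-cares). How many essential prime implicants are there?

size-2^0 implicants → 0001(✓)  0011(✓)  0111(✓)  1000(✓)  1001(✓)  1010(✓)  1110(✓)
size-2^1 implicants → -001  0-11  00-1  1-10  10-0  100-
Unchecked terms (primes): -001, 0-11, 00-1, 1-10, 10-0, 100-
Minterm coverage:
  m1 ⊆ -001,00-1
  m3 ⊆ 0-11,00-1
  m10 ⊆ 1-10,10-0
  m14 ⊆ 1-10 [E]
E = {1-10}

1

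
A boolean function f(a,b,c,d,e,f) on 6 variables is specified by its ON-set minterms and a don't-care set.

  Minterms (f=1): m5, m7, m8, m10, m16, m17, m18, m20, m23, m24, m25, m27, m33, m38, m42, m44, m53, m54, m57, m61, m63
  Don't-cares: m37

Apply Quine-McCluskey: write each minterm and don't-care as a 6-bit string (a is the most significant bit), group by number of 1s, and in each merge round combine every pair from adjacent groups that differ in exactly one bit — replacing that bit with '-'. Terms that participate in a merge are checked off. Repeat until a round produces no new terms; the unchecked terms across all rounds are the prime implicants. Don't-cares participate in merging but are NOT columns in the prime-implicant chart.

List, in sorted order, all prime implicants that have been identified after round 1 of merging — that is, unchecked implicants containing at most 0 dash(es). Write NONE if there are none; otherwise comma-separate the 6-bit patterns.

101100

size-2^0 implicants → 000101(✓)  000111(✓)  001000(✓)  001010(✓)  010000(✓)  010001(✓)  010010(✓)  010100(✓)  010111(✓)  011000(✓)  011001(✓)  011011(✓)  100001(✓)  100101(✓)  100110(✓)  101010(✓)  101100  110101(✓)  110110(✓)  111001(✓)  111101(✓)  111111(✓)
size-2^1 implicants → -00101  -01010  -11001  0-0111  0-1000  0001-1  0010-0  01-000(✓)  01-001(✓)  010-00  0100-0  01000-(✓)  0110-1  01100-(✓)  1-0101  1-0110  100-01  11-101  111-01  1111-1
size-2^2 implicants → 01-00-
Unchecked terms (primes): -00101, -01010, -11001, 0-0111, 0-1000, 0001-1, 0010-0, 01-00-, 010-00, 0100-0, 0110-1, 1-0101, 1-0110, 100-01, 101100, 11-101, 111-01, 1111-1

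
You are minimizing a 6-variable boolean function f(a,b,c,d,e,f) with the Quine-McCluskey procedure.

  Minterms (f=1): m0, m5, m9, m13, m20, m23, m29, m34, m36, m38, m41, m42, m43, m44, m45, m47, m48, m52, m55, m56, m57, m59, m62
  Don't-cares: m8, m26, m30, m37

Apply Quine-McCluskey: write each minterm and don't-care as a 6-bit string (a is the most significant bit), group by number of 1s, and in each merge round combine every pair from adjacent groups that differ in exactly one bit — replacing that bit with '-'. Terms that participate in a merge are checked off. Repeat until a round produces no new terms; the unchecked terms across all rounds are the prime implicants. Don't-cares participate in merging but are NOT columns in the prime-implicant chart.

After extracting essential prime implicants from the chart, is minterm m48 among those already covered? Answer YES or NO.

size-2^0 implicants → 000000(✓)  000101(✓)  001000(✓)  001001(✓)  001101(✓)  010100(✓)  010111(✓)  011010(✓)  011101(✓)  011110(✓)  100010(✓)  100100(✓)  100101(✓)  100110(✓)  101001(✓)  101010(✓)  101011(✓)  101100(✓)  101101(✓)  101111(✓)  110000(✓)  110100(✓)  110111(✓)  111000(✓)  111001(✓)  111011(✓)  111110(✓)
size-2^1 implicants → -00101(✓)  -01001(✓)  -01101(✓)  -10100  -10111  -11110  0-1101  00-000  00-101(✓)  001-01(✓)  00100-  011-10  1-0100  1-1001(✓)  1-1011(✓)  10-010  10-100(✓)  10-101(✓)  100-10  1001-0  10010-(✓)  101-01(✓)  101-11(✓)  1010-1(✓)  10101-  1011-1(✓)  10110-(✓)  11-000  110-00  1110-1(✓)  11100-
size-2^2 implicants → -0-101  -01-01  1-10-1  10-10-  101--1
Unchecked terms (primes): -0-101, -01-01, -10100, -10111, -11110, 0-1101, 00-000, 00100-, 011-10, 1-0100, 1-10-1, 10-010, 10-10-, 100-10, 1001-0, 101--1, 10101-, 11-000, 110-00, 11100-
Minterm coverage:
  m0 ⊆ 00-000 [E]
  m5 ⊆ -0-101 [E]
  m9 ⊆ -01-01,00100-
  m13 ⊆ -0-101,-01-01,0-1101
  m20 ⊆ -10100 [E]
  m23 ⊆ -10111 [E]
  m29 ⊆ 0-1101 [E]
  m34 ⊆ 10-010,100-10
  m36 ⊆ 1-0100,10-10-,1001-0
  m38 ⊆ 100-10,1001-0
  m41 ⊆ -01-01,1-10-1,101--1
  m42 ⊆ 10-010,10101-
  m43 ⊆ 1-10-1,101--1,10101-
  m44 ⊆ 10-10- [E]
  m45 ⊆ -0-101,-01-01,10-10-,101--1
  m47 ⊆ 101--1 [E]
  m48 ⊆ 11-000,110-00
  m52 ⊆ -10100,1-0100,110-00
  m55 ⊆ -10111 [E]
  m56 ⊆ 11-000,11100-
  m57 ⊆ 1-10-1,11100-
  m59 ⊆ 1-10-1 [E]
  m62 ⊆ -11110 [E]
E = {-0-101, -10100, -10111, -11110, 0-1101, 00-000, 1-10-1, 10-10-, 101--1}

NO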